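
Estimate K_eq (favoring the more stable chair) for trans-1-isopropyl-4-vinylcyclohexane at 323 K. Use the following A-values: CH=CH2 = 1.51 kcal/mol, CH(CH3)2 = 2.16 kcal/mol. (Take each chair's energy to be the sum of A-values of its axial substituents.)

K ≈ 304

C1 and C4 have opposite parity, so for the trans isomer the two substituents are e,e in one chair and a,a in the other.
Chair I (vinyl axial, isopropyl axial): E = 3.67 kcal/mol; chair II (vinyl equatorial, isopropyl equatorial): E = 0.00 kcal/mol.
ΔG = 3.67 kcal/mol between the two chairs.
K = exp(ΔG/RT) with R = 1.987×10⁻³ kcal mol⁻¹ K⁻¹ and T = 323 K gives K ≈ 304.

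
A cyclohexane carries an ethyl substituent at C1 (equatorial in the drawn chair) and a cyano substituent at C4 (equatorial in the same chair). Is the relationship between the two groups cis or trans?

C1 and C4 have opposite parity, so their axial bonds point in opposite directions.
With opposite-parity carbons, two substituents on the same face are one axial and one equatorial; opposite faces give both axial or both equatorial.
Here the groups are equatorial/equatorial → opposite face → trans.

trans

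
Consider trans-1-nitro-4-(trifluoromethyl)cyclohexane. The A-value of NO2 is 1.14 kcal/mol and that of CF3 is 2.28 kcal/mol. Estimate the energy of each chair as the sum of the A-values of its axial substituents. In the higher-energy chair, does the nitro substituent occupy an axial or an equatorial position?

axial

C1 and C4 have opposite parity, so for the trans isomer the two substituents are e,e in one chair and a,a in the other.
Chair I (nitro axial, trifluoromethyl axial): E = 3.42 kcal/mol.
Chair II (nitro equatorial, trifluoromethyl equatorial): E = 0.00 kcal/mol.
Chair I is the less stable (higher-energy) conformer, and in that chair the nitro group is axial.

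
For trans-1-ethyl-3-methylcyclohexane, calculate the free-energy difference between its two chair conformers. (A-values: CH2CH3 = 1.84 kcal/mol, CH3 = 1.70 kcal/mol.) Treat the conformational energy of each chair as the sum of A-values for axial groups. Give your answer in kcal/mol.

0.14 kcal/mol

C1 and C3 have the same parity, so for the trans isomer the two substituents are one axial and one equatorial in each chair.
Chair I (ethyl axial, methyl equatorial): E = 1.84 kcal/mol.
Chair II (ethyl equatorial, methyl axial): E = 1.70 kcal/mol.
ΔE = 1.84 − 1.70 = 0.14 kcal/mol; chair II is more stable.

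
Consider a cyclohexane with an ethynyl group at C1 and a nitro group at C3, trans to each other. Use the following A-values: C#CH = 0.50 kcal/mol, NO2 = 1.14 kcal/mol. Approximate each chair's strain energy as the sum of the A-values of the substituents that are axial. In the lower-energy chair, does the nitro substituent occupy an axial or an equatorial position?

C1 and C3 have the same parity, so for the trans isomer the two substituents are one axial and one equatorial in each chair.
Chair I (ethynyl axial, nitro equatorial): E = 0.50 kcal/mol.
Chair II (ethynyl equatorial, nitro axial): E = 1.14 kcal/mol.
Chair I is the more stable (lower-energy) conformer, and in that chair the nitro group is equatorial.

equatorial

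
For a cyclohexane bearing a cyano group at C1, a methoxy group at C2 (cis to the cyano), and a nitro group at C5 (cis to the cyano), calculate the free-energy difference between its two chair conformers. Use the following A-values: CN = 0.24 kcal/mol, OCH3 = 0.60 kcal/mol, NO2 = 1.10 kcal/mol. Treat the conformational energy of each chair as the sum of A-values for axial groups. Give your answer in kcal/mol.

Chair I (cyano axial, methoxy equatorial, nitro axial): E = 1.34 kcal/mol.
Chair II (cyano equatorial, methoxy axial, nitro equatorial): E = 0.60 kcal/mol.
ΔE = 1.34 − 0.60 = 0.74 kcal/mol; chair II is more stable.

0.74 kcal/mol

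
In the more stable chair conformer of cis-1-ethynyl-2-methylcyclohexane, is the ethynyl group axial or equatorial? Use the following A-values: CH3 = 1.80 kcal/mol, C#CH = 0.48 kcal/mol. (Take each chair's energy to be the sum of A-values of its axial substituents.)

C1 and C2 have opposite parity, so for the cis isomer the two substituents are one axial and one equatorial in each chair.
Chair I (methyl axial, ethynyl equatorial): E = 1.80 kcal/mol.
Chair II (methyl equatorial, ethynyl axial): E = 0.48 kcal/mol.
Chair II is the more stable (lower-energy) conformer, and in that chair the ethynyl group is axial.

axial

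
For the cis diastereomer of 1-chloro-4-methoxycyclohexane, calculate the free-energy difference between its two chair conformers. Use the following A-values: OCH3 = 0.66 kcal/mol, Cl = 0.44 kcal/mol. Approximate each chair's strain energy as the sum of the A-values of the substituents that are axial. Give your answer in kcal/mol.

0.22 kcal/mol

C1 and C4 have opposite parity, so for the cis isomer the two substituents are one axial and one equatorial in each chair.
Chair I (methoxy axial, chloro equatorial): E = 0.66 kcal/mol.
Chair II (methoxy equatorial, chloro axial): E = 0.44 kcal/mol.
ΔE = 0.66 − 0.44 = 0.22 kcal/mol; chair II is more stable.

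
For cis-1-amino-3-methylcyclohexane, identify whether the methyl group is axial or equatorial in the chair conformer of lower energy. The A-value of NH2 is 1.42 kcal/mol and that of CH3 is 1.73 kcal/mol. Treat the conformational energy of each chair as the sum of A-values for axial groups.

C1 and C3 have the same parity, so for the cis isomer the two substituents are e,e in one chair and a,a in the other.
Chair I (amino axial, methyl axial): E = 3.15 kcal/mol.
Chair II (amino equatorial, methyl equatorial): E = 0.00 kcal/mol.
Chair II is the more stable (lower-energy) conformer, and in that chair the methyl group is equatorial.

equatorial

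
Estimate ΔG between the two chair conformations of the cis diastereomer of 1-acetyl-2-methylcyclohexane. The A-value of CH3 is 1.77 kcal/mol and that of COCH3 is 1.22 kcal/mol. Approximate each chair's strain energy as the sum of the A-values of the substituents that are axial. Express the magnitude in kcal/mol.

C1 and C2 have opposite parity, so for the cis isomer the two substituents are one axial and one equatorial in each chair.
Chair I (methyl axial, acetyl equatorial): E = 1.77 kcal/mol.
Chair II (methyl equatorial, acetyl axial): E = 1.22 kcal/mol.
ΔE = 1.77 − 1.22 = 0.55 kcal/mol; chair II is more stable.

0.55 kcal/mol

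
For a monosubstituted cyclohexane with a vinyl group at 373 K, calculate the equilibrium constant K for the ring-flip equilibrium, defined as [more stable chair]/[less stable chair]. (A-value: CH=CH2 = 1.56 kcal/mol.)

K ≈ 8.21

One chair has the vinyl group axial (E = 1.56 kcal/mol) and the other has it equatorial (E = 0).
ΔG = 1.56 kcal/mol between the two chairs.
K = exp(ΔG/RT) with R = 1.987×10⁻³ kcal mol⁻¹ K⁻¹ and T = 373 K gives K ≈ 8.21.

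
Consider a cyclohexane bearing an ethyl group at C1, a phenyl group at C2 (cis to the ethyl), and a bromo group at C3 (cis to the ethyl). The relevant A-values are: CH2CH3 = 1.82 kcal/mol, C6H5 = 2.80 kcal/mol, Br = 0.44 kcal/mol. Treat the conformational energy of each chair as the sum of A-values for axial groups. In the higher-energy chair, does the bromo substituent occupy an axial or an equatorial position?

equatorial

Chair I (ethyl axial, phenyl equatorial, bromo axial): E = 2.26 kcal/mol.
Chair II (ethyl equatorial, phenyl axial, bromo equatorial): E = 2.80 kcal/mol.
Chair II is the less stable (higher-energy) conformer, and in that chair the bromo group is equatorial.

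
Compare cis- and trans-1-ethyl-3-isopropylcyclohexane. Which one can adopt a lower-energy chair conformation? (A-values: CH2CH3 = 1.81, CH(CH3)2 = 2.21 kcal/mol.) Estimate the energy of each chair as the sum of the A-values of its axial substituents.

cis

At 1,3 positions (parity same): cis → (e,e or a,a); trans → (a,e or e,a).
Best chair for cis: E = 0.00 kcal/mol; best chair for trans: E = 1.81 kcal/mol.
The cis isomer is lower by 1.81 kcal/mol.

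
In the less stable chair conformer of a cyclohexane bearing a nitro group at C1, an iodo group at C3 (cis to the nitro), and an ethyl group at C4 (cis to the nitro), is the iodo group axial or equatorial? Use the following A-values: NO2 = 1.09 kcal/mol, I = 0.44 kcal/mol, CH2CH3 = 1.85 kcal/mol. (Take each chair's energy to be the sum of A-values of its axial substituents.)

Chair I (nitro axial, iodo axial, ethyl equatorial): E = 1.53 kcal/mol.
Chair II (nitro equatorial, iodo equatorial, ethyl axial): E = 1.85 kcal/mol.
Chair II is the less stable (higher-energy) conformer, and in that chair the iodo group is equatorial.

equatorial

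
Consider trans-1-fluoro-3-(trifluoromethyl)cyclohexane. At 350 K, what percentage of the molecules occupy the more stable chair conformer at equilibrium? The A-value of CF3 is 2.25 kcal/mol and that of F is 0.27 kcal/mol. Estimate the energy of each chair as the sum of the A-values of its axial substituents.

94.5%

C1 and C3 have the same parity, so for the trans isomer the two substituents are one axial and one equatorial in each chair.
Chair I (trifluoromethyl axial, fluoro equatorial): E = 2.25 kcal/mol; chair II (trifluoromethyl equatorial, fluoro axial): E = 0.27 kcal/mol.
ΔG = 1.98 kcal/mol between the two chairs.
K = exp(ΔG/RT) with R = 1.987×10⁻³ kcal mol⁻¹ K⁻¹ and T = 350 K gives K ≈ 17.2.
Fraction in the lower-energy chair = K/(K+1) = 94.5%.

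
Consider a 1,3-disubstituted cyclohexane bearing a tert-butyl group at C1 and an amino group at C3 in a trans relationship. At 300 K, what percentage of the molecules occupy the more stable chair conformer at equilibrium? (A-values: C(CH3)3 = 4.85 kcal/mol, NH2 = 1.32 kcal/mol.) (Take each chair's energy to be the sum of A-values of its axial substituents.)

99.7%

C1 and C3 have the same parity, so for the trans isomer the two substituents are one axial and one equatorial in each chair.
Chair I (tert-butyl axial, amino equatorial): E = 4.85 kcal/mol; chair II (tert-butyl equatorial, amino axial): E = 1.32 kcal/mol.
ΔG = 3.53 kcal/mol between the two chairs.
K = exp(ΔG/RT) with R = 1.987×10⁻³ kcal mol⁻¹ K⁻¹ and T = 300 K gives K ≈ 373.
Fraction in the lower-energy chair = K/(K+1) = 99.7%.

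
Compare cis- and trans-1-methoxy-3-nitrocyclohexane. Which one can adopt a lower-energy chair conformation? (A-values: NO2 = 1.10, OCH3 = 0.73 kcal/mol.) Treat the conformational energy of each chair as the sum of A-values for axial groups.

cis

At 1,3 positions (parity same): cis → (e,e or a,a); trans → (a,e or e,a).
Best chair for cis: E = 0.00 kcal/mol; best chair for trans: E = 0.73 kcal/mol.
The cis isomer is lower by 0.73 kcal/mol.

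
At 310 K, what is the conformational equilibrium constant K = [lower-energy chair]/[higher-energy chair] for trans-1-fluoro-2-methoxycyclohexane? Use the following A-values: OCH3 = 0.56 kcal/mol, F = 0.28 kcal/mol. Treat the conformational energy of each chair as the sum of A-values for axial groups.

C1 and C2 have opposite parity, so for the trans isomer the two substituents are e,e in one chair and a,a in the other.
Chair I (methoxy axial, fluoro axial): E = 0.84 kcal/mol; chair II (methoxy equatorial, fluoro equatorial): E = 0.00 kcal/mol.
ΔG = 0.84 kcal/mol between the two chairs.
K = exp(ΔG/RT) with R = 1.987×10⁻³ kcal mol⁻¹ K⁻¹ and T = 310 K gives K ≈ 3.91.

K ≈ 3.91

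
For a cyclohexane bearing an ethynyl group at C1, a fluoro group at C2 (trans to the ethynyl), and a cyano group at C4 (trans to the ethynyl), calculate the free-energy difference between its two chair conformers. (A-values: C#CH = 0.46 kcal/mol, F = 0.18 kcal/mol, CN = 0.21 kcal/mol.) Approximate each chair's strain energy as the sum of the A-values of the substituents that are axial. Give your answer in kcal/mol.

0.85 kcal/mol

Chair I (ethynyl axial, fluoro axial, cyano axial): E = 0.85 kcal/mol.
Chair II (ethynyl equatorial, fluoro equatorial, cyano equatorial): E = 0.00 kcal/mol.
ΔE = 0.85 − 0.00 = 0.85 kcal/mol; chair II is more stable.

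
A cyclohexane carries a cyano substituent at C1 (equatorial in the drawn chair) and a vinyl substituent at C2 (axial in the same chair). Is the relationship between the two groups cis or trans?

C1 and C2 have opposite parity, so their axial bonds point in opposite directions.
With opposite-parity carbons, two substituents on the same face are one axial and one equatorial; opposite faces give both axial or both equatorial.
Here the groups are equatorial/axial → same face → cis.

cis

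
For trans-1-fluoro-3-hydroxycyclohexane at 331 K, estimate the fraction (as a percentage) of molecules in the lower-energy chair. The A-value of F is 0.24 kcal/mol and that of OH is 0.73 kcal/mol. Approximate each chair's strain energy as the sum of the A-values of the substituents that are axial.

67.8%

C1 and C3 have the same parity, so for the trans isomer the two substituents are one axial and one equatorial in each chair.
Chair I (fluoro axial, hydroxyl equatorial): E = 0.24 kcal/mol; chair II (fluoro equatorial, hydroxyl axial): E = 0.73 kcal/mol.
ΔG = 0.49 kcal/mol between the two chairs.
K = exp(ΔG/RT) with R = 1.987×10⁻³ kcal mol⁻¹ K⁻¹ and T = 331 K gives K ≈ 2.11.
Fraction in the lower-energy chair = K/(K+1) = 67.8%.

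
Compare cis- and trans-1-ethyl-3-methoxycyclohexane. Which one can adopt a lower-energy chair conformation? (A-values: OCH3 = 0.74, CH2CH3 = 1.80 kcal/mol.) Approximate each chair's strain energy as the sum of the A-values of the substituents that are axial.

At 1,3 positions (parity same): cis → (e,e or a,a); trans → (a,e or e,a).
Best chair for cis: E = 0.00 kcal/mol; best chair for trans: E = 0.74 kcal/mol.
The cis isomer is lower by 0.74 kcal/mol.

cis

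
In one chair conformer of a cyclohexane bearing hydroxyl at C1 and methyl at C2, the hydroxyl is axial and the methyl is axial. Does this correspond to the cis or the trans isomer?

C1 and C2 have opposite parity, so their axial bonds point in opposite directions.
With opposite-parity carbons, two substituents on the same face are one axial and one equatorial; opposite faces give both axial or both equatorial.
Here the groups are axial/axial → opposite face → trans.

trans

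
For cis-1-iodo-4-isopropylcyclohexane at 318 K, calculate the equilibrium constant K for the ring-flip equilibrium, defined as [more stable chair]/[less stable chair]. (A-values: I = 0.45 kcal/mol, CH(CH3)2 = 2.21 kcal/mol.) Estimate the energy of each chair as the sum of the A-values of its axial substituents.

C1 and C4 have opposite parity, so for the cis isomer the two substituents are one axial and one equatorial in each chair.
Chair I (iodo axial, isopropyl equatorial): E = 0.45 kcal/mol; chair II (iodo equatorial, isopropyl axial): E = 2.21 kcal/mol.
ΔG = 1.76 kcal/mol between the two chairs.
K = exp(ΔG/RT) with R = 1.987×10⁻³ kcal mol⁻¹ K⁻¹ and T = 318 K gives K ≈ 16.2.

K ≈ 16.2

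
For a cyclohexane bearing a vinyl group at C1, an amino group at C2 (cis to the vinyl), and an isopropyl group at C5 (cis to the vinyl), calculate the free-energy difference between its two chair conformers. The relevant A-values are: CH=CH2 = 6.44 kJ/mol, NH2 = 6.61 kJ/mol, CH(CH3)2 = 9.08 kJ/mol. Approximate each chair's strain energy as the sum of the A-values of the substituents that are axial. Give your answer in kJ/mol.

Chair I (vinyl axial, amino equatorial, isopropyl axial): E = 15.52 kJ/mol.
Chair II (vinyl equatorial, amino axial, isopropyl equatorial): E = 6.61 kJ/mol.
ΔE = 15.52 − 6.61 = 8.91 kJ/mol; chair II is more stable.

8.91 kJ/mol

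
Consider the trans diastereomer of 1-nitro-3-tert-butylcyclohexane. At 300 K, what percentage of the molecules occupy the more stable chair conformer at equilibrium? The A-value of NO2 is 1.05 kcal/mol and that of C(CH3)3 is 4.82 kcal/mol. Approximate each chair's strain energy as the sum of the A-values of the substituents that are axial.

C1 and C3 have the same parity, so for the trans isomer the two substituents are one axial and one equatorial in each chair.
Chair I (nitro axial, tert-butyl equatorial): E = 1.05 kcal/mol; chair II (nitro equatorial, tert-butyl axial): E = 4.82 kcal/mol.
ΔG = 3.77 kcal/mol between the two chairs.
K = exp(ΔG/RT) with R = 1.987×10⁻³ kcal mol⁻¹ K⁻¹ and T = 300 K gives K ≈ 558.
Fraction in the lower-energy chair = K/(K+1) = 99.8%.

99.8%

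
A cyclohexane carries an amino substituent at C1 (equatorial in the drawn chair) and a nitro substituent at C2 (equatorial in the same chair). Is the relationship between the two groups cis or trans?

trans

C1 and C2 have opposite parity, so their axial bonds point in opposite directions.
With opposite-parity carbons, two substituents on the same face are one axial and one equatorial; opposite faces give both axial or both equatorial.
Here the groups are equatorial/equatorial → opposite face → trans.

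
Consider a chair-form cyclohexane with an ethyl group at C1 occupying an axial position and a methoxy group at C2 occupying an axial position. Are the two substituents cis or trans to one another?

C1 and C2 have opposite parity, so their axial bonds point in opposite directions.
With opposite-parity carbons, two substituents on the same face are one axial and one equatorial; opposite faces give both axial or both equatorial.
Here the groups are axial/axial → opposite face → trans.

trans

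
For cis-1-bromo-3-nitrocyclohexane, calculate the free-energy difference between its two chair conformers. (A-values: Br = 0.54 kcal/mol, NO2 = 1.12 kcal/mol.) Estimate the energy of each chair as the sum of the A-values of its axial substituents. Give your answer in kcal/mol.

1.66 kcal/mol

C1 and C3 have the same parity, so for the cis isomer the two substituents are e,e in one chair and a,a in the other.
Chair I (bromo axial, nitro axial): E = 1.66 kcal/mol.
Chair II (bromo equatorial, nitro equatorial): E = 0.00 kcal/mol.
ΔE = 1.66 − 0.00 = 1.66 kcal/mol; chair II is more stable.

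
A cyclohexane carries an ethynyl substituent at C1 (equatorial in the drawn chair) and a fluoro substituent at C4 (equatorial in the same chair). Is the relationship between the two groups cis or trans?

C1 and C4 have opposite parity, so their axial bonds point in opposite directions.
With opposite-parity carbons, two substituents on the same face are one axial and one equatorial; opposite faces give both axial or both equatorial.
Here the groups are equatorial/equatorial → opposite face → trans.

trans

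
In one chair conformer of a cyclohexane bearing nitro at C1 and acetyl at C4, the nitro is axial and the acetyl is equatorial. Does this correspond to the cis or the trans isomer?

C1 and C4 have opposite parity, so their axial bonds point in opposite directions.
With opposite-parity carbons, two substituents on the same face are one axial and one equatorial; opposite faces give both axial or both equatorial.
Here the groups are axial/equatorial → same face → cis.

cis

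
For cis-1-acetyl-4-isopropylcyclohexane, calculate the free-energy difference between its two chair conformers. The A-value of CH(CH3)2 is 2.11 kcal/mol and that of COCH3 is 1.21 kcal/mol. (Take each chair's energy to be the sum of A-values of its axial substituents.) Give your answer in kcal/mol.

0.90 kcal/mol

C1 and C4 have opposite parity, so for the cis isomer the two substituents are one axial and one equatorial in each chair.
Chair I (isopropyl axial, acetyl equatorial): E = 2.11 kcal/mol.
Chair II (isopropyl equatorial, acetyl axial): E = 1.21 kcal/mol.
ΔE = 2.11 − 1.21 = 0.90 kcal/mol; chair II is more stable.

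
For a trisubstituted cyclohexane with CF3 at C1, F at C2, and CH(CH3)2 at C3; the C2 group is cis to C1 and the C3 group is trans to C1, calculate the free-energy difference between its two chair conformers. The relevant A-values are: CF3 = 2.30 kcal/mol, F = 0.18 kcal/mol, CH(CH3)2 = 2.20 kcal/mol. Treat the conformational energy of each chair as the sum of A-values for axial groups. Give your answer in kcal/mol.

0.08 kcal/mol

Chair I (trifluoromethyl axial, fluoro equatorial, isopropyl equatorial): E = 2.30 kcal/mol.
Chair II (trifluoromethyl equatorial, fluoro axial, isopropyl axial): E = 2.38 kcal/mol.
ΔE = 2.38 − 2.30 = 0.08 kcal/mol; chair I is more stable.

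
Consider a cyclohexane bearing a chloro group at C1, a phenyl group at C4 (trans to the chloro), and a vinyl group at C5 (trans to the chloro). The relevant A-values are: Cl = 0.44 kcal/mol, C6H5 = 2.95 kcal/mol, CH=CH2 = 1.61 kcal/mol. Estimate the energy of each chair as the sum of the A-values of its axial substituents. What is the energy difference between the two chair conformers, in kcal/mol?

1.78 kcal/mol

Chair I (chloro axial, phenyl axial, vinyl equatorial): E = 3.39 kcal/mol.
Chair II (chloro equatorial, phenyl equatorial, vinyl axial): E = 1.61 kcal/mol.
ΔE = 3.39 − 1.61 = 1.78 kcal/mol; chair II is more stable.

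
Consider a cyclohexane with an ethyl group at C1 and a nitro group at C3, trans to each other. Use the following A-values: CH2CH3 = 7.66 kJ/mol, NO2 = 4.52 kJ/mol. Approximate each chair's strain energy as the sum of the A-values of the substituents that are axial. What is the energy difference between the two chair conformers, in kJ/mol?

C1 and C3 have the same parity, so for the trans isomer the two substituents are one axial and one equatorial in each chair.
Chair I (ethyl axial, nitro equatorial): E = 7.66 kJ/mol.
Chair II (ethyl equatorial, nitro axial): E = 4.52 kJ/mol.
ΔE = 7.66 − 4.52 = 3.14 kJ/mol; chair II is more stable.

3.14 kJ/mol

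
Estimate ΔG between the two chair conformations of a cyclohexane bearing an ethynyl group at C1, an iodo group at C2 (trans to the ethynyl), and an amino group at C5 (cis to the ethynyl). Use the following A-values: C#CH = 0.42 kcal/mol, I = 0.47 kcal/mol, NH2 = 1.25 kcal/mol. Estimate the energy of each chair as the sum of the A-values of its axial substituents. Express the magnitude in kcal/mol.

Chair I (ethynyl axial, iodo axial, amino axial): E = 2.14 kcal/mol.
Chair II (ethynyl equatorial, iodo equatorial, amino equatorial): E = 0.00 kcal/mol.
ΔE = 2.14 − 0.00 = 2.14 kcal/mol; chair II is more stable.

2.14 kcal/mol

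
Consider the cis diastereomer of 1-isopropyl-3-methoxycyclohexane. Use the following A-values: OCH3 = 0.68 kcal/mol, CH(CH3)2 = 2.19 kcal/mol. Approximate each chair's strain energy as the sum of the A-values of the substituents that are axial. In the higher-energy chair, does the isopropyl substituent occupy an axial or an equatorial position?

axial

C1 and C3 have the same parity, so for the cis isomer the two substituents are e,e in one chair and a,a in the other.
Chair I (methoxy axial, isopropyl axial): E = 2.87 kcal/mol.
Chair II (methoxy equatorial, isopropyl equatorial): E = 0.00 kcal/mol.
Chair I is the less stable (higher-energy) conformer, and in that chair the isopropyl group is axial.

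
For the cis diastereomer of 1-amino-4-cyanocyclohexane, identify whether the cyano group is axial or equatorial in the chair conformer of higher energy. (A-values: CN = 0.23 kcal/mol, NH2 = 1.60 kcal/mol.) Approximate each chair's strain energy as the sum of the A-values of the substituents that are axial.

C1 and C4 have opposite parity, so for the cis isomer the two substituents are one axial and one equatorial in each chair.
Chair I (cyano axial, amino equatorial): E = 0.23 kcal/mol.
Chair II (cyano equatorial, amino axial): E = 1.60 kcal/mol.
Chair II is the less stable (higher-energy) conformer, and in that chair the cyano group is equatorial.

equatorial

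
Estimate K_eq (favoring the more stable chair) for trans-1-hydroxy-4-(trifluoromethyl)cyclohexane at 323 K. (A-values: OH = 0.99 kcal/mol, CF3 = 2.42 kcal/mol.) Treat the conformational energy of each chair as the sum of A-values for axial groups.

C1 and C4 have opposite parity, so for the trans isomer the two substituents are e,e in one chair and a,a in the other.
Chair I (hydroxyl axial, trifluoromethyl axial): E = 3.41 kcal/mol; chair II (hydroxyl equatorial, trifluoromethyl equatorial): E = 0.00 kcal/mol.
ΔG = 3.41 kcal/mol between the two chairs.
K = exp(ΔG/RT) with R = 1.987×10⁻³ kcal mol⁻¹ K⁻¹ and T = 323 K gives K ≈ 203.

K ≈ 203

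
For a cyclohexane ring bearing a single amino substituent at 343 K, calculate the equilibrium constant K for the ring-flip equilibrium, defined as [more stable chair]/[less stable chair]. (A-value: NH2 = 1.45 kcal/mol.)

One chair has the amino group axial (E = 1.45 kcal/mol) and the other has it equatorial (E = 0).
ΔG = 1.45 kcal/mol between the two chairs.
K = exp(ΔG/RT) with R = 1.987×10⁻³ kcal mol⁻¹ K⁻¹ and T = 343 K gives K ≈ 8.39.

K ≈ 8.39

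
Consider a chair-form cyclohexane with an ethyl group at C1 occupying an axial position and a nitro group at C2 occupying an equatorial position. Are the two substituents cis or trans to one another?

C1 and C2 have opposite parity, so their axial bonds point in opposite directions.
With opposite-parity carbons, two substituents on the same face are one axial and one equatorial; opposite faces give both axial or both equatorial.
Here the groups are axial/equatorial → same face → cis.

cis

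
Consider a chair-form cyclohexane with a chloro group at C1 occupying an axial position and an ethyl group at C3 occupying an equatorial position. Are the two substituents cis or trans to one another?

C1 and C3 have the same parity, so their axial bonds point in the same direction.
With same-parity carbons, two substituents on the same face are both axial or both equatorial; opposite faces give one of each.
Here the groups are axial/equatorial → opposite face → trans.

trans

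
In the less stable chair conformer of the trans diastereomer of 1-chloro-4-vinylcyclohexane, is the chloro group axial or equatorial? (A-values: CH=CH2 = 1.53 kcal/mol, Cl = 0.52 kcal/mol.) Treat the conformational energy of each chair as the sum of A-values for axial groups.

C1 and C4 have opposite parity, so for the trans isomer the two substituents are e,e in one chair and a,a in the other.
Chair I (vinyl axial, chloro axial): E = 2.05 kcal/mol.
Chair II (vinyl equatorial, chloro equatorial): E = 0.00 kcal/mol.
Chair I is the less stable (higher-energy) conformer, and in that chair the chloro group is axial.

axial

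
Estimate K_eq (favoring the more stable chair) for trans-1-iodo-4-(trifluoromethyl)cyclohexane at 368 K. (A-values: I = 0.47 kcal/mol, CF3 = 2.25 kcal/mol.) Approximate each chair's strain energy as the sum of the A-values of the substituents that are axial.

C1 and C4 have opposite parity, so for the trans isomer the two substituents are e,e in one chair and a,a in the other.
Chair I (iodo axial, trifluoromethyl axial): E = 2.72 kcal/mol; chair II (iodo equatorial, trifluoromethyl equatorial): E = 0.00 kcal/mol.
ΔG = 2.72 kcal/mol between the two chairs.
K = exp(ΔG/RT) with R = 1.987×10⁻³ kcal mol⁻¹ K⁻¹ and T = 368 K gives K ≈ 41.3.

K ≈ 41.3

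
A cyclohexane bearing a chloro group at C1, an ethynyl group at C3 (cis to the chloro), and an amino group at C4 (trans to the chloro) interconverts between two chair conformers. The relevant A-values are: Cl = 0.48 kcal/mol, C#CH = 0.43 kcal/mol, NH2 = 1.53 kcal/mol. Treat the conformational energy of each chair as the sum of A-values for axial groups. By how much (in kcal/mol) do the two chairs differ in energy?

Chair I (chloro axial, ethynyl axial, amino axial): E = 2.44 kcal/mol.
Chair II (chloro equatorial, ethynyl equatorial, amino equatorial): E = 0.00 kcal/mol.
ΔE = 2.44 − 0.00 = 2.44 kcal/mol; chair II is more stable.

2.44 kcal/mol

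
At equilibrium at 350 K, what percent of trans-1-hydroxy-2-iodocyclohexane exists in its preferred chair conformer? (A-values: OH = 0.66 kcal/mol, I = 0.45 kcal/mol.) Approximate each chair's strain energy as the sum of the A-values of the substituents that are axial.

C1 and C2 have opposite parity, so for the trans isomer the two substituents are e,e in one chair and a,a in the other.
Chair I (hydroxyl axial, iodo axial): E = 1.11 kcal/mol; chair II (hydroxyl equatorial, iodo equatorial): E = 0.00 kcal/mol.
ΔG = 1.11 kcal/mol between the two chairs.
K = exp(ΔG/RT) with R = 1.987×10⁻³ kcal mol⁻¹ K⁻¹ and T = 350 K gives K ≈ 4.93.
Fraction in the lower-energy chair = K/(K+1) = 83.1%.

83.1%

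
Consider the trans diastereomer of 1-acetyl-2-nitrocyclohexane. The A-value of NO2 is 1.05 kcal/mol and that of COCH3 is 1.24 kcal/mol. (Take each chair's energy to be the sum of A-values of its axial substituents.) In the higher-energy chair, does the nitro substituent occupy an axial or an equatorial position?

axial

C1 and C2 have opposite parity, so for the trans isomer the two substituents are e,e in one chair and a,a in the other.
Chair I (nitro axial, acetyl axial): E = 2.29 kcal/mol.
Chair II (nitro equatorial, acetyl equatorial): E = 0.00 kcal/mol.
Chair I is the less stable (higher-energy) conformer, and in that chair the nitro group is axial.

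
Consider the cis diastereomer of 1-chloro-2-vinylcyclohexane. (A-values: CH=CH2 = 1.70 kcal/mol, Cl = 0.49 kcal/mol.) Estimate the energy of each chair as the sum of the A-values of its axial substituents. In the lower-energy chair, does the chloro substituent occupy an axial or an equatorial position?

C1 and C2 have opposite parity, so for the cis isomer the two substituents are one axial and one equatorial in each chair.
Chair I (vinyl axial, chloro equatorial): E = 1.70 kcal/mol.
Chair II (vinyl equatorial, chloro axial): E = 0.49 kcal/mol.
Chair II is the more stable (lower-energy) conformer, and in that chair the chloro group is axial.

axial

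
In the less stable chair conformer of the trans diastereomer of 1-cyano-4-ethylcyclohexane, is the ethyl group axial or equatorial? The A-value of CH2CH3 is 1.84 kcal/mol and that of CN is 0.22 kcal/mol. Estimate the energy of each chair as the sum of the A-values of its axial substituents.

axial

C1 and C4 have opposite parity, so for the trans isomer the two substituents are e,e in one chair and a,a in the other.
Chair I (ethyl axial, cyano axial): E = 2.06 kcal/mol.
Chair II (ethyl equatorial, cyano equatorial): E = 0.00 kcal/mol.
Chair I is the less stable (higher-energy) conformer, and in that chair the ethyl group is axial.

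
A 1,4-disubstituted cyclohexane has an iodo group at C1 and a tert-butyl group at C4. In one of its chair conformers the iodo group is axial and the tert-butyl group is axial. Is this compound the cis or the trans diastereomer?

C1 and C4 have opposite parity, so their axial bonds point in opposite directions.
With opposite-parity carbons, two substituents on the same face are one axial and one equatorial; opposite faces give both axial or both equatorial.
Here the groups are axial/axial → opposite face → trans.

trans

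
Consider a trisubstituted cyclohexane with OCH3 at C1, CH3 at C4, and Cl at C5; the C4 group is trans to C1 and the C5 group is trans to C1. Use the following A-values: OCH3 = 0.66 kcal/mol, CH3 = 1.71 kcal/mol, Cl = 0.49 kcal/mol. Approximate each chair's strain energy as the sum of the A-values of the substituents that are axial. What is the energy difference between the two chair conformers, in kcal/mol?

1.88 kcal/mol

Chair I (methoxy axial, methyl axial, chloro equatorial): E = 2.37 kcal/mol.
Chair II (methoxy equatorial, methyl equatorial, chloro axial): E = 0.49 kcal/mol.
ΔE = 2.37 − 0.49 = 1.88 kcal/mol; chair II is more stable.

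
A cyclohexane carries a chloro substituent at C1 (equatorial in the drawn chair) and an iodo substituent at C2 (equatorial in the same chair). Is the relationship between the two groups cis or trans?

C1 and C2 have opposite parity, so their axial bonds point in opposite directions.
With opposite-parity carbons, two substituents on the same face are one axial and one equatorial; opposite faces give both axial or both equatorial.
Here the groups are equatorial/equatorial → opposite face → trans.

trans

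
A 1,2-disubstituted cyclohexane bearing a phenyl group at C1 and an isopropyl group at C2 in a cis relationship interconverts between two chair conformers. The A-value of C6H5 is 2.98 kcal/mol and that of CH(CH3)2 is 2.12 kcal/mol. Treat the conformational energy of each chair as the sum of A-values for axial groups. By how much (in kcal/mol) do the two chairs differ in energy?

C1 and C2 have opposite parity, so for the cis isomer the two substituents are one axial and one equatorial in each chair.
Chair I (phenyl axial, isopropyl equatorial): E = 2.98 kcal/mol.
Chair II (phenyl equatorial, isopropyl axial): E = 2.12 kcal/mol.
ΔE = 2.98 − 2.12 = 0.86 kcal/mol; chair II is more stable.

0.86 kcal/mol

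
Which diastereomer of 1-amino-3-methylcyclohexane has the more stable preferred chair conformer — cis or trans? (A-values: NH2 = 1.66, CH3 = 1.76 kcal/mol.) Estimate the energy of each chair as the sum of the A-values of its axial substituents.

At 1,3 positions (parity same): cis → (e,e or a,a); trans → (a,e or e,a).
Best chair for cis: E = 0.00 kcal/mol; best chair for trans: E = 1.66 kcal/mol.
The cis isomer is lower by 1.66 kcal/mol.

cis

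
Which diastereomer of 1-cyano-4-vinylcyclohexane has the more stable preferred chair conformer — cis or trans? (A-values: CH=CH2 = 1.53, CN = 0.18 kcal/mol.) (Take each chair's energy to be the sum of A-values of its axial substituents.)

trans

At 1,4 positions (parity opposite): cis → (a,e or e,a); trans → (e,e or a,a).
Best chair for cis: E = 0.18 kcal/mol; best chair for trans: E = 0.00 kcal/mol.
The trans isomer is lower by 0.18 kcal/mol.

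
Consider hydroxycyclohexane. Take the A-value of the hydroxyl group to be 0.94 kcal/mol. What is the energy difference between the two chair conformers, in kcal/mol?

0.94 kcal/mol

A monosubstituted cyclohexane has one chair with the hydroxyl group axial (E = A = 0.94 kcal/mol) and one with it equatorial (E = 0).
ΔE = 0.94 − 0 = 0.94 kcal/mol.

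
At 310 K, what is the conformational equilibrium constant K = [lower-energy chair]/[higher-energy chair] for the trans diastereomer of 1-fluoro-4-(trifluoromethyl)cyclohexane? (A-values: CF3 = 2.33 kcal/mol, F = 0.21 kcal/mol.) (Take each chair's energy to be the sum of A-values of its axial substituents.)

C1 and C4 have opposite parity, so for the trans isomer the two substituents are e,e in one chair and a,a in the other.
Chair I (trifluoromethyl axial, fluoro axial): E = 2.54 kcal/mol; chair II (trifluoromethyl equatorial, fluoro equatorial): E = 0.00 kcal/mol.
ΔG = 2.54 kcal/mol between the two chairs.
K = exp(ΔG/RT) with R = 1.987×10⁻³ kcal mol⁻¹ K⁻¹ and T = 310 K gives K ≈ 61.8.

K ≈ 61.8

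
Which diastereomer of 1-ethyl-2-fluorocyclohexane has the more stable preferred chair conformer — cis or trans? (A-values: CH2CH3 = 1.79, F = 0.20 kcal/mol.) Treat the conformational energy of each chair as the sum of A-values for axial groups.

trans

At 1,2 positions (parity opposite): cis → (a,e or e,a); trans → (e,e or a,a).
Best chair for cis: E = 0.20 kcal/mol; best chair for trans: E = 0.00 kcal/mol.
The trans isomer is lower by 0.20 kcal/mol.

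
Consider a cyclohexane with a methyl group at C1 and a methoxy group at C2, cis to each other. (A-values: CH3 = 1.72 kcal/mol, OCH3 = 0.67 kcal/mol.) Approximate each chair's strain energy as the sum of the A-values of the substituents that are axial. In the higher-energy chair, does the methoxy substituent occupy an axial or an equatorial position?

C1 and C2 have opposite parity, so for the cis isomer the two substituents are one axial and one equatorial in each chair.
Chair I (methyl axial, methoxy equatorial): E = 1.72 kcal/mol.
Chair II (methyl equatorial, methoxy axial): E = 0.67 kcal/mol.
Chair I is the less stable (higher-energy) conformer, and in that chair the methoxy group is equatorial.

equatorial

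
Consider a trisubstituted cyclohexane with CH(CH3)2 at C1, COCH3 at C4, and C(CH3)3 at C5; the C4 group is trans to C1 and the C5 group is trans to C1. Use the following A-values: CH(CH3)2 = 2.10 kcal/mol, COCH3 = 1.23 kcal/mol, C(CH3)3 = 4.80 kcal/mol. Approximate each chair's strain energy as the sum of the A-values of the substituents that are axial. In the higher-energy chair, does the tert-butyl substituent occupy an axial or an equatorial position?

Chair I (isopropyl axial, acetyl axial, tert-butyl equatorial): E = 3.33 kcal/mol.
Chair II (isopropyl equatorial, acetyl equatorial, tert-butyl axial): E = 4.80 kcal/mol.
Chair II is the less stable (higher-energy) conformer, and in that chair the tert-butyl group is axial.

axial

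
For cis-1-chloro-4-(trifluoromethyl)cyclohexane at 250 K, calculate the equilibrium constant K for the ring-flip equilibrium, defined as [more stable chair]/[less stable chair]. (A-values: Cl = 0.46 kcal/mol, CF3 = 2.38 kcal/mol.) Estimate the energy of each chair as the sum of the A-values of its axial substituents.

K ≈ 47.7

C1 and C4 have opposite parity, so for the cis isomer the two substituents are one axial and one equatorial in each chair.
Chair I (chloro axial, trifluoromethyl equatorial): E = 0.46 kcal/mol; chair II (chloro equatorial, trifluoromethyl axial): E = 2.38 kcal/mol.
ΔG = 1.92 kcal/mol between the two chairs.
K = exp(ΔG/RT) with R = 1.987×10⁻³ kcal mol⁻¹ K⁻¹ and T = 250 K gives K ≈ 47.7.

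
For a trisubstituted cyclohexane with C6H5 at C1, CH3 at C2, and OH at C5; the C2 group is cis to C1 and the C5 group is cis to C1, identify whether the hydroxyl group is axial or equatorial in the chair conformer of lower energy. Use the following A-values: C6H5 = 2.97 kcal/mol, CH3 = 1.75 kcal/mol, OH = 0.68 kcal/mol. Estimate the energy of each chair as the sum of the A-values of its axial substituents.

Chair I (phenyl axial, methyl equatorial, hydroxyl axial): E = 3.65 kcal/mol.
Chair II (phenyl equatorial, methyl axial, hydroxyl equatorial): E = 1.75 kcal/mol.
Chair II is the more stable (lower-energy) conformer, and in that chair the hydroxyl group is equatorial.

equatorial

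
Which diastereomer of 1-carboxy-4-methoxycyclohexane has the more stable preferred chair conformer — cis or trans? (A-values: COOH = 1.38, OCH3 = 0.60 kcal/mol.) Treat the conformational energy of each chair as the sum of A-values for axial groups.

At 1,4 positions (parity opposite): cis → (a,e or e,a); trans → (e,e or a,a).
Best chair for cis: E = 0.60 kcal/mol; best chair for trans: E = 0.00 kcal/mol.
The trans isomer is lower by 0.60 kcal/mol.

trans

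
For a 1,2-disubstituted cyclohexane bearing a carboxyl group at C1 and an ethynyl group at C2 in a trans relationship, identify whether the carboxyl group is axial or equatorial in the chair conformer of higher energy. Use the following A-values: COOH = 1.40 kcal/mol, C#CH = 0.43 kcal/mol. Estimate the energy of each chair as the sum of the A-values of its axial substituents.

axial

C1 and C2 have opposite parity, so for the trans isomer the two substituents are e,e in one chair and a,a in the other.
Chair I (carboxyl axial, ethynyl axial): E = 1.83 kcal/mol.
Chair II (carboxyl equatorial, ethynyl equatorial): E = 0.00 kcal/mol.
Chair I is the less stable (higher-energy) conformer, and in that chair the carboxyl group is axial.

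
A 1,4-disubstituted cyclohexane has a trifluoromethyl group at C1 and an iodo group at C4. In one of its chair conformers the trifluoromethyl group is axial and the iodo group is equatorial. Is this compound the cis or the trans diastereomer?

C1 and C4 have opposite parity, so their axial bonds point in opposite directions.
With opposite-parity carbons, two substituents on the same face are one axial and one equatorial; opposite faces give both axial or both equatorial.
Here the groups are axial/equatorial → same face → cis.

cis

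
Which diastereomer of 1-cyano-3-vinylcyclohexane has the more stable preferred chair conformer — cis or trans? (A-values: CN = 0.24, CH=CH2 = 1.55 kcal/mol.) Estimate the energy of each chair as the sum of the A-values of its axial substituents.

cis

At 1,3 positions (parity same): cis → (e,e or a,a); trans → (a,e or e,a).
Best chair for cis: E = 0.00 kcal/mol; best chair for trans: E = 0.24 kcal/mol.
The cis isomer is lower by 0.24 kcal/mol.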